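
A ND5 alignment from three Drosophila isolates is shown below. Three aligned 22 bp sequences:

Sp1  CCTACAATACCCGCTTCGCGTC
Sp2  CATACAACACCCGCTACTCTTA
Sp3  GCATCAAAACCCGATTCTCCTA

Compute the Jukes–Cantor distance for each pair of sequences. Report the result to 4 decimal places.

Sp1–Sp2: 6/22 sites differ → p ≈ 0.272727, d = −0.75 ln(1 − 0.363636) = 0.338988 ≈ 0.3390.
Sp1–Sp3: 8/22 sites differ → p ≈ 0.363636, d = −0.75 ln(1 − 0.484848) = 0.497470 ≈ 0.4975.
Sp2–Sp3: 8/22 sites differ → p ≈ 0.363636, d = −0.75 ln(1 − 0.484848) = 0.497470 ≈ 0.4975.

d(Sp1,Sp2) = 0.3390, d(Sp1,Sp3) = 0.4975, d(Sp2,Sp3) = 0.4975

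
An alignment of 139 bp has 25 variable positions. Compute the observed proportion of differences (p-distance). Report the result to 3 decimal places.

p = 25/139 = 0.179856… ≈ 0.180 (to 3 d.p.).

0.180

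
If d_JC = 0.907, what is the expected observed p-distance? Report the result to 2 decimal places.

p = (3/4)(1 − e^(−4d/3)) = 0.75 × (1 − e^(-1.209333)) = 0.75 × (1 − 0.298396) = 0.526203.

0.53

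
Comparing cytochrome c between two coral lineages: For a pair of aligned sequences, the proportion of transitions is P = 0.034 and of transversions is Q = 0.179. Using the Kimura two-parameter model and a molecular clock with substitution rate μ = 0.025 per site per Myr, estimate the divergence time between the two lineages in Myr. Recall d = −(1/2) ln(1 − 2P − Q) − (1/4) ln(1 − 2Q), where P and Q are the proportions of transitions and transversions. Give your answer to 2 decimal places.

Under the Kimura two-parameter model, d = −½ ln(1 − 2P − Q) − ¼ ln(1 − 2Q).
1 − 2P − Q = 0.753, giving −½ ln(0.753) = 0.141845.
1 − 2Q = 0.642, giving −¼ ln(0.642) = 0.110792.
d = 0.141845 + 0.110792 = 0.252637.
Under a molecular clock d = 2μt, so t = d/(2μ) = 0.252637 / (2 × 0.025) = 5.05 Myr.

5.05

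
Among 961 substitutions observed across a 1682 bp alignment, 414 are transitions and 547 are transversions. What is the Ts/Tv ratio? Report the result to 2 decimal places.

R = 414/547 = 0.756855… ≈ 0.76 (to 2 d.p.).

0.76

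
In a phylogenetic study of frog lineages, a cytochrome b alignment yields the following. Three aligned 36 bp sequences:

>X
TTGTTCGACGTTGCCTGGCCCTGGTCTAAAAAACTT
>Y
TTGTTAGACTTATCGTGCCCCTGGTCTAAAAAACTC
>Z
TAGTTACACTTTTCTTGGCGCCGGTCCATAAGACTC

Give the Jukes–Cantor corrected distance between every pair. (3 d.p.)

X–Y: 7/36 sites differ → p ≈ 0.194444, d = −0.75 ln(1 − 0.259259) = 0.225078 ≈ 0.225.
X–Z: 12/36 sites differ → p ≈ 0.333333, d = −0.75 ln(1 − 0.444444) = 0.440839 ≈ 0.441.
Y–Z: 10/36 sites differ → p ≈ 0.277778, d = −0.75 ln(1 − 0.370371) = 0.346968 ≈ 0.347.

d(X,Y) = 0.225, d(X,Z) = 0.441, d(Y,Z) = 0.347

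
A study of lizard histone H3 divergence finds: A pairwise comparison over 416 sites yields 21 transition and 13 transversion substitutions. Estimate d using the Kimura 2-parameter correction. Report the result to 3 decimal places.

P = 21/416 ≈ 0.050481 and Q = 13/416 = 0.03125.
Under the Kimura two-parameter model, d = −½ ln(1 − 2P − Q) − ¼ ln(1 − 2Q).
1 − 2P − Q = 0.867788, giving −½ ln(0.867788) = 0.070904.
1 − 2Q = 0.9375, giving −¼ ln(0.9375) = 0.016135.
d = 0.070904 + 0.016135 = 0.087039.

0.087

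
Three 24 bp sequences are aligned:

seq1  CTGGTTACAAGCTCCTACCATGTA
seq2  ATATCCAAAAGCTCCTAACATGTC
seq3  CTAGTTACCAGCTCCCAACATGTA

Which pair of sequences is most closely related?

seq1 and seq3

seq1–seq2: 8/24 differ, p = 0.333, d = 0.441.
seq1–seq3: 4/24 differ, p = 0.167, d = 0.188.
seq2–seq3: 8/24 differ, p = 0.333, d = 0.441.
The smallest distance is between seq1 and seq3.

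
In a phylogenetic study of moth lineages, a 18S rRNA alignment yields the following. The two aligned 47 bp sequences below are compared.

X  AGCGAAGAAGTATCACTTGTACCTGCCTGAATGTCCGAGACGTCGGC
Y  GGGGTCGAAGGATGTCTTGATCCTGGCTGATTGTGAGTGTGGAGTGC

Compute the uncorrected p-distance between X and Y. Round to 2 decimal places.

The sequences differ at 19 of 47 positions.
p = 19/47 = 0.404255… ≈ 0.40 (to 2 d.p.).

0.40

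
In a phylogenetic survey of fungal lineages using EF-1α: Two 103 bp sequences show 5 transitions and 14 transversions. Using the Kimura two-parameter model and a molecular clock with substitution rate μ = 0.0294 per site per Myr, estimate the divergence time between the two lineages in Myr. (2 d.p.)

P = 5/103 ≈ 0.048544 and Q = 14/103 ≈ 0.135922.
Under the Kimura two-parameter model, d = −½ ln(1 − 2P − Q) − ¼ ln(1 − 2Q).
1 − 2P − Q = 0.76699, giving −½ ln(0.76699) = 0.132641.
1 − 2Q = 0.728156, giving −¼ ln(0.728156) = 0.079310.
d = 0.132641 + 0.079310 = 0.211951.
Under a molecular clock d = 2μt, so t = d/(2μ) = 0.211951 / (2 × 0.0294) = 3.60 Myr.

3.60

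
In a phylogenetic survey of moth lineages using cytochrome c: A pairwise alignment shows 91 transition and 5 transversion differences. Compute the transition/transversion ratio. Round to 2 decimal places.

18.20

R = 91/5 = 18.20.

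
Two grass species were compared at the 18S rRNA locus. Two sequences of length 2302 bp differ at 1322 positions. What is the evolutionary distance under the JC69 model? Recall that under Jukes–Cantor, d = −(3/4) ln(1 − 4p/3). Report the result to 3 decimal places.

1.088

p = 1322/2302 ≈ 0.574283.
d = −(3/4) ln(1 − 4p/3) = −0.75 ln(1 − 0.765711) = −0.75 ln(0.234289)
  = −0.75 × (-1.451200) = 1.088400 substitutions/site.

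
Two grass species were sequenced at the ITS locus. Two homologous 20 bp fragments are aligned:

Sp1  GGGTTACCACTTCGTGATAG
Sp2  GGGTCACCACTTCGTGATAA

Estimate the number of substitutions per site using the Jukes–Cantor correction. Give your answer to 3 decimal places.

0.107

The sequences differ at 2 of 20 sites (5, 20), so p = 2/20 = 0.1.
d = −(3/4) ln(1 − 4p/3) = −0.75 ln(1 − 0.133333) = −0.75 ln(0.866667)
  = −0.75 × (-0.143100) = 0.107325 substitutions/site.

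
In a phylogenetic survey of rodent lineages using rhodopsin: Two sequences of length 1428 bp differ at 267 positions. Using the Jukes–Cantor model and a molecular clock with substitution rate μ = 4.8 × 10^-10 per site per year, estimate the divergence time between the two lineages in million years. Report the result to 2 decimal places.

224.02

p = 267/1428 ≈ 0.186975.
d = −(3/4) ln(1 − 4p/3) = −0.75 ln(1 − 0.2493) = −0.75 ln(0.7507)
  = −0.75 × (-0.286749) = 0.215062 substitutions/site.
Under a molecular clock d = 2μt, so t = d/(2μ) = 0.215062 / (2 × 4.8 × 10^-10) = 224.02 million years.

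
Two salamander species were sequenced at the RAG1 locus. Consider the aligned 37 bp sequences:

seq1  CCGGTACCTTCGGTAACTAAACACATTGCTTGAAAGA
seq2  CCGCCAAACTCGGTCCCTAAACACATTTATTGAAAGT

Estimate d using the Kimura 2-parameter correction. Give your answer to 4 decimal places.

Of 37 sites, 2 differences are transitions and 8 are transversions, so P = 2/37 ≈ 0.054054 and Q = 8/37 ≈ 0.216216.
Under the Kimura two-parameter model, d = −½ ln(1 − 2P − Q) − ¼ ln(1 − 2Q).
1 − 2P − Q = 0.675676, giving −½ ln(0.675676) = 0.196021.
1 − 2Q = 0.567568, giving −¼ ln(0.567568) = 0.141599.
d = 0.196021 + 0.141599 = 0.337620.

0.3376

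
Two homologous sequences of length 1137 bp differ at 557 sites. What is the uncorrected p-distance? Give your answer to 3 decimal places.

0.490

p = 557/1137 = 0.489885… ≈ 0.490 (to 3 d.p.).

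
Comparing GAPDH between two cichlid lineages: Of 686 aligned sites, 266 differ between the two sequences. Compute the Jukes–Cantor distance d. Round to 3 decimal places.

p = 266/686 ≈ 0.387755.
d = −(3/4) ln(1 − 4p/3) = −0.75 ln(1 − 0.517007) = −0.75 ln(0.482993)
  = −0.75 × (-0.727753) = 0.545815 substitutions/site.

0.546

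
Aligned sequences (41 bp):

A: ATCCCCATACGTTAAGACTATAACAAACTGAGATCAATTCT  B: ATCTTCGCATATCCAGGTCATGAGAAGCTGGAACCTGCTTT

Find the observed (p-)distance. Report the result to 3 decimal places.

0.512

The sequences differ at 21 of 41 positions.
p = 21/41 = 0.512195… ≈ 0.512 (to 3 d.p.).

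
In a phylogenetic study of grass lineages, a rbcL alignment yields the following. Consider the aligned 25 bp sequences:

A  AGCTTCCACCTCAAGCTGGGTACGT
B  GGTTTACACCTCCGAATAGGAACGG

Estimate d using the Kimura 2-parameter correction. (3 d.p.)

Of 25 sites, 5 differences are transitions and 5 are transversions, so P = 5/25 = 0.2 and Q = 5/25 = 0.2.
Under the Kimura two-parameter model, d = −½ ln(1 − 2P − Q) − ¼ ln(1 − 2Q).
1 − 2P − Q = 0.4, giving −½ ln(0.4) = 0.458145.
1 − 2Q = 0.6, giving −¼ ln(0.6) = 0.127706.
d = 0.458145 + 0.127706 = 0.585851.

0.586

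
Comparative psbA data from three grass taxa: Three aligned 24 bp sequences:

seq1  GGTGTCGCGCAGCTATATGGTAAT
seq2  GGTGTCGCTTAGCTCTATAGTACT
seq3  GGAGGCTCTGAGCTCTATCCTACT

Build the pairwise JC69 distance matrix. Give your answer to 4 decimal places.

d(seq1,seq2) = 0.2441, d(seq1,seq3) = 0.5199, d(seq2,seq3) = 0.3041

seq1–seq2: 5/24 sites differ → p ≈ 0.208333, d = −0.75 ln(1 − 0.277777) = 0.244066 ≈ 0.2441.
seq1–seq3: 9/24 sites differ → p = 0.375, d = −0.75 ln(1 − 0.5) = 0.519860 ≈ 0.5199.
seq2–seq3: 6/24 sites differ → p = 0.25, d = −0.75 ln(1 − 0.333333) = 0.304098 ≈ 0.3041.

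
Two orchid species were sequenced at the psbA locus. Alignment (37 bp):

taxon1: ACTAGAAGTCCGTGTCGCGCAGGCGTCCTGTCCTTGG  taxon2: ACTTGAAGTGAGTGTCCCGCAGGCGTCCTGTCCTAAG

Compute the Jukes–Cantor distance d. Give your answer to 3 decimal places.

0.183

The sequences differ at 6 of 37 sites (4, 10, 11, 17, 35, 36), so p = 6/37 ≈ 0.162162.
d = −(3/4) ln(1 − 4p/3) = −0.75 ln(1 − 0.216216) = −0.75 ln(0.783784)
  = −0.75 × (-0.243622) = 0.182717 substitutions/site.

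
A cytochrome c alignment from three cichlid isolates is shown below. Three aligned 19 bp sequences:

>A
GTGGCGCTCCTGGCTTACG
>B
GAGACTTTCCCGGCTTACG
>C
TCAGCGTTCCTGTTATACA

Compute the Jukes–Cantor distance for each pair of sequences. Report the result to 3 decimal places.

d(A,B) = 0.324, d(A,C) = 0.618, d(B,C) = 0.907

A–B: 5/19 sites differ → p ≈ 0.263158, d = −0.75 ln(1 − 0.350877) = 0.324100 ≈ 0.324.
A–C: 8/19 sites differ → p ≈ 0.421053, d = −0.75 ln(1 − 0.561404) = 0.618132 ≈ 0.618.
B–C: 10/19 sites differ → p ≈ 0.526316, d = −0.75 ln(1 − 0.701755) = 0.907380 ≈ 0.907.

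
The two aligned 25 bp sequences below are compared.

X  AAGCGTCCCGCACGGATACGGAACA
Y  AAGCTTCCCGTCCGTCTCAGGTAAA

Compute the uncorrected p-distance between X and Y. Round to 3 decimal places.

The sequences differ at 9 of 25 positions (sites 5, 11, 12, 15, 16, 18, 19, 22, 24).
p = 9/25 = 0.360.

0.360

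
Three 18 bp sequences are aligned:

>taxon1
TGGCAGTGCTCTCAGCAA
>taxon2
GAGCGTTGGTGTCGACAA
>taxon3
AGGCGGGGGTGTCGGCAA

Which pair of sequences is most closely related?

taxon2 and taxon3

taxon1–taxon2: 8/18 differ, p = 0.444, d = 0.673.
taxon1–taxon3: 6/18 differ, p = 0.333, d = 0.441.
taxon2–taxon3: 5/18 differ, p = 0.278, d = 0.347.
The smallest distance is between taxon2 and taxon3.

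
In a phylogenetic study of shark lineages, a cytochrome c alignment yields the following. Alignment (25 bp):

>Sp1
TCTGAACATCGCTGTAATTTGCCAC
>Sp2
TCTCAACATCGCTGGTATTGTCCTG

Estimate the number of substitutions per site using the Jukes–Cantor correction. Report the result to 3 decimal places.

0.351

The sequences differ at 7 of 25 sites (4, 15, 16, 20, 21, 24, 25), so p = 7/25 = 0.28.
d = −(3/4) ln(1 − 4p/3) = −0.75 ln(1 − 0.373333) = −0.75 ln(0.626667)
  = −0.75 × (-0.467340) = 0.350505 substitutions/site.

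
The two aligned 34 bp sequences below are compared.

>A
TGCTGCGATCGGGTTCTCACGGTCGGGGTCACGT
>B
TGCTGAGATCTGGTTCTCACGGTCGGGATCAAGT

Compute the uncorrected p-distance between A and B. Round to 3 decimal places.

The sequences differ at 4 of 34 positions (sites 6, 11, 28, 32).
p = 4/34 = 0.117647… ≈ 0.118 (to 3 d.p.).

0.118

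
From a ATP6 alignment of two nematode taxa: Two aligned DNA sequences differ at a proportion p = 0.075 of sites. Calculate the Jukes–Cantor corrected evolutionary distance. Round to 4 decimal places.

d = −(3/4) ln(1 − 4p/3) = −0.75 ln(1 − 0.1) = −0.75 ln(0.9)
  = −0.75 × (-0.105361) = 0.079021 substitutions/site.

0.0790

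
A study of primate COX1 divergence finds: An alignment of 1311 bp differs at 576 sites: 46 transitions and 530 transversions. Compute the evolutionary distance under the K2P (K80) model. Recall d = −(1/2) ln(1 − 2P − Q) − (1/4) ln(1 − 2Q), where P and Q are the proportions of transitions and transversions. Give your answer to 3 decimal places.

P = 46/1311 ≈ 0.035088 and Q = 530/1311 ≈ 0.404272.
Under the Kimura two-parameter model, d = −½ ln(1 − 2P − Q) − ¼ ln(1 − 2Q).
1 − 2P − Q = 0.525552, giving −½ ln(0.525552) = 0.321653.
1 − 2Q = 0.191456, giving −¼ ln(0.191456) = 0.413274.
d = 0.321653 + 0.413274 = 0.734927.

0.735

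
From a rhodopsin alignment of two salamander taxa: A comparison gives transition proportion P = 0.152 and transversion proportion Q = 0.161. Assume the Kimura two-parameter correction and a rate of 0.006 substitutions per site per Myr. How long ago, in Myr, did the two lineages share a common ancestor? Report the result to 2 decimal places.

34.16

Under the Kimura two-parameter model, d = −½ ln(1 − 2P − Q) − ¼ ln(1 − 2Q).
1 − 2P − Q = 0.535, giving −½ ln(0.535) = 0.312744.
1 − 2Q = 0.678, giving −¼ ln(0.678) = 0.097152.
d = 0.312744 + 0.097152 = 0.409896.
Under a molecular clock d = 2μt, so t = d/(2μ) = 0.409896 / (2 × 0.006) = 34.16 Myr.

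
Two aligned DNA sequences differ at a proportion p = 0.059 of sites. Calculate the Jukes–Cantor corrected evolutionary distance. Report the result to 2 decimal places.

d = −(3/4) ln(1 − 4p/3) = −0.75 ln(1 − 0.078667) = −0.75 ln(0.921333)
  = −0.75 × (-0.081934) = 0.061451 substitutions/site.

0.06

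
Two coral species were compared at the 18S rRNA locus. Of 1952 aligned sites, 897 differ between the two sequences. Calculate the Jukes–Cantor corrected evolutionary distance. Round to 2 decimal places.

0.71

p = 897/1952 ≈ 0.459529.
d = −(3/4) ln(1 − 4p/3) = −0.75 ln(1 − 0.612705) = −0.75 ln(0.387295)
  = −0.75 × (-0.948569) = 0.711427 substitutions/site.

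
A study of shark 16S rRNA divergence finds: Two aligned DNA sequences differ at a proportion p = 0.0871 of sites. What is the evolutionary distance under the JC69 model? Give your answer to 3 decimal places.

d = −(3/4) ln(1 − 4p/3) = −0.75 ln(1 − 0.116133) = −0.75 ln(0.883867)
  = −0.75 × (-0.123449) = 0.092587 substitutions/site.

0.093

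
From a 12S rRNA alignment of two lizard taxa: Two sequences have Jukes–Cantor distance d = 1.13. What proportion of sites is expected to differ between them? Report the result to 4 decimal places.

p = (3/4)(1 − e^(−4d/3)) = 0.75 × (1 − e^(-1.506667)) = 0.75 × (1 − 0.221647) = 0.583765.

0.5838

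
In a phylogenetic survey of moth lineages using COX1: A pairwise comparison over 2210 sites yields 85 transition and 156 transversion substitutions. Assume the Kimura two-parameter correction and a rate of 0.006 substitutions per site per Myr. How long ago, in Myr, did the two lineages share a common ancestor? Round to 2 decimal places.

9.82

P = 85/2210 ≈ 0.038462 and Q = 156/2210 ≈ 0.070588.
Under the Kimura two-parameter model, d = −½ ln(1 − 2P − Q) − ¼ ln(1 − 2Q).
1 − 2P − Q = 0.852488, giving −½ ln(0.852488) = 0.079798.
1 − 2Q = 0.858824, giving −¼ ln(0.858824) = 0.038048.
d = 0.079798 + 0.038048 = 0.117846.
Under a molecular clock d = 2μt, so t = d/(2μ) = 0.117846 / (2 × 0.006) = 9.82 Myr.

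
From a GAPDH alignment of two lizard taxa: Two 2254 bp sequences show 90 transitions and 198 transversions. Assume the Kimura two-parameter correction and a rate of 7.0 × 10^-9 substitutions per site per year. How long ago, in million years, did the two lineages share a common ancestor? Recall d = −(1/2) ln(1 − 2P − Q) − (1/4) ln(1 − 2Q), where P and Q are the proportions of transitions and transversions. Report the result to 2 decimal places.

10.01

P = 90/2254 ≈ 0.039929 and Q = 198/2254 ≈ 0.087844.
Under the Kimura two-parameter model, d = −½ ln(1 − 2P − Q) − ¼ ln(1 − 2Q).
1 − 2P − Q = 0.832298, giving −½ ln(0.832298) = 0.091782.
1 − 2Q = 0.824312, giving −¼ ln(0.824312) = 0.048302.
d = 0.091782 + 0.048302 = 0.140084.
Under a molecular clock d = 2μt, so t = d/(2μ) = 0.140084 / (2 × 7.0 × 10^-9) = 10.01 million years.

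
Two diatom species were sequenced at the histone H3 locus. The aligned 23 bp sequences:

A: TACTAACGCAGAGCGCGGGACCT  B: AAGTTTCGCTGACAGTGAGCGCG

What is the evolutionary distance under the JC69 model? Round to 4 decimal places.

The sequences differ at 12 of 23 sites, so p = 12/23 ≈ 0.521739.
d = −(3/4) ln(1 − 4p/3) = −0.75 ln(1 − 0.695652) = −0.75 ln(0.304348)
  = −0.75 × (-1.189583) = 0.892187 substitutions/site.

0.8922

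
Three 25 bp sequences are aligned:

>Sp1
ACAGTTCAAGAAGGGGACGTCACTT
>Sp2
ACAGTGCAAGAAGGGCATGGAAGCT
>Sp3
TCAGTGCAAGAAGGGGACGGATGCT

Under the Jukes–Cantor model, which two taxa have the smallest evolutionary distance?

Sp2 and Sp3

Sp1–Sp2: 7/25 differ, p = 0.280, d = 0.351.
Sp1–Sp3: 7/25 differ, p = 0.280, d = 0.351.
Sp2–Sp3: 4/25 differ, p = 0.160, d = 0.180.
The smallest distance is between Sp2 and Sp3.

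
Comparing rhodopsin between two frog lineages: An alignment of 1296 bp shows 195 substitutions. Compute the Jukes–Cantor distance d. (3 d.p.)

p = 195/1296 ≈ 0.150463.
d = −(3/4) ln(1 − 4p/3) = −0.75 ln(1 − 0.200617) = −0.75 ln(0.799383)
  = −0.75 × (-0.223915) = 0.167936 substitutions/site.

0.168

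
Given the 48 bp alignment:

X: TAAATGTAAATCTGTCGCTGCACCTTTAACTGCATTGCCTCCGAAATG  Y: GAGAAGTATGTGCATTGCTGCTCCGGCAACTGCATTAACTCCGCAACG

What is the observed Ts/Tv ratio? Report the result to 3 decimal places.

Transitions are A↔G and C↔T; transversions are all other mismatches.
Transitions: 8. Transversions: 9.
R = 8/9 = 0.888888… ≈ 0.889 (to 3 d.p.).

0.889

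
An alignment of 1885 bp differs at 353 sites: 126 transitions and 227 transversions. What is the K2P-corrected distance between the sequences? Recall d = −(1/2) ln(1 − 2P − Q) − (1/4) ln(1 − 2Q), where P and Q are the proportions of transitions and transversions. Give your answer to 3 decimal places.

P = 126/1885 ≈ 0.066844 and Q = 227/1885 ≈ 0.120424.
Under the Kimura two-parameter model, d = −½ ln(1 − 2P − Q) − ¼ ln(1 − 2Q).
1 − 2P − Q = 0.745888, giving −½ ln(0.745888) = 0.146590.
1 − 2Q = 0.759152, giving −¼ ln(0.759152) = 0.068888.
d = 0.146590 + 0.068888 = 0.215478.

0.215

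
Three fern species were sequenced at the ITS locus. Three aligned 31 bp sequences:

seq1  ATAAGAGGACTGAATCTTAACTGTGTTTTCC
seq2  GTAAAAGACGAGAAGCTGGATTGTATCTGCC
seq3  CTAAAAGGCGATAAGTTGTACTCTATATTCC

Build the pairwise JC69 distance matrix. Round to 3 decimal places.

d(seq1,seq2) = 0.614, d(seq1,seq3) = 0.614, d(seq2,seq3) = 0.367

seq1–seq2: 13/31 sites differ → p ≈ 0.419355, d = −0.75 ln(1 − 0.55914) = 0.614271 ≈ 0.614.
seq1–seq3: 13/31 sites differ → p ≈ 0.419355, d = −0.75 ln(1 − 0.55914) = 0.614271 ≈ 0.614.
seq2–seq3: 9/31 sites differ → p ≈ 0.290323, d = −0.75 ln(1 − 0.387097) = 0.367161 ≈ 0.367.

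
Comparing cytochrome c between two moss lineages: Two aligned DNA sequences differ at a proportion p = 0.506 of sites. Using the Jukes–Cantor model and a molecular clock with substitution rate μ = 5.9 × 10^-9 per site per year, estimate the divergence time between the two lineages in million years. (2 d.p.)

d = −(3/4) ln(1 − 4p/3) = −0.75 ln(1 − 0.674667) = −0.75 ln(0.325333)
  = −0.75 × (-1.122906) = 0.842180 substitutions/site.
Under a molecular clock d = 2μt, so t = d/(2μ) = 0.842180 / (2 × 5.9 × 10^-9) = 71.37 million years.

71.37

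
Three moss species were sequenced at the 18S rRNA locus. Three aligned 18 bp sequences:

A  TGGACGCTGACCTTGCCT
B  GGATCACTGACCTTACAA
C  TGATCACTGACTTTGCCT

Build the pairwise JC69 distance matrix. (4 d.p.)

A–B: 7/18 sites differ → p ≈ 0.388889, d = −0.75 ln(1 − 0.518519) = 0.548166 ≈ 0.5482.
A–C: 4/18 sites differ → p ≈ 0.222222, d = −0.75 ln(1 − 0.296296) = 0.263548 ≈ 0.2635.
B–C: 5/18 sites differ → p ≈ 0.277778, d = −0.75 ln(1 − 0.370371) = 0.346968 ≈ 0.3470.

d(A,B) = 0.5482, d(A,C) = 0.2635, d(B,C) = 0.3470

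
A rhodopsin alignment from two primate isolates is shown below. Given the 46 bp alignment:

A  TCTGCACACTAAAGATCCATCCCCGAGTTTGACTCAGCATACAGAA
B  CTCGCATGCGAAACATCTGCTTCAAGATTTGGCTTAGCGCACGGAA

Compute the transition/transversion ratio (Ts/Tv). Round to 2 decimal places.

Transitions are A↔G and C↔T; transversions are all other mismatches.
Transitions: 18. Transversions: 3.
R = 18/3 = 6.00.

6.00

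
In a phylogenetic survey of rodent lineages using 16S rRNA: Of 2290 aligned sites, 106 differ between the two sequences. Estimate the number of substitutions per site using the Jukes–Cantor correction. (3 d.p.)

0.048

p = 106/2290 ≈ 0.046288.
d = −(3/4) ln(1 − 4p/3) = −0.75 ln(1 − 0.061717) = −0.75 ln(0.938283)
  = −0.75 × (-0.063704) = 0.047778 substitutions/site.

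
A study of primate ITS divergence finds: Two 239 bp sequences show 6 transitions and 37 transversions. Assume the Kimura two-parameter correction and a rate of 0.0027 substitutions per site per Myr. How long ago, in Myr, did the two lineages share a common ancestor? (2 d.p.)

38.40

P = 6/239 ≈ 0.025105 and Q = 37/239 ≈ 0.154812.
Under the Kimura two-parameter model, d = −½ ln(1 − 2P − Q) − ¼ ln(1 − 2Q).
1 − 2P − Q = 0.794978, giving −½ ln(0.794978) = 0.114720.
1 − 2Q = 0.690376, giving −¼ ln(0.690376) = 0.092630.
d = 0.114720 + 0.092630 = 0.207350.
Under a molecular clock d = 2μt, so t = d/(2μ) = 0.207350 / (2 × 0.0027) = 38.40 Myr.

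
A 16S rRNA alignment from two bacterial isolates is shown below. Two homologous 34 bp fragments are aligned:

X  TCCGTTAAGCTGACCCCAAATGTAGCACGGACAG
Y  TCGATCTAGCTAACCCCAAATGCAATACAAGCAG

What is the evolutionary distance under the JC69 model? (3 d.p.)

The sequences differ at 11 of 34 sites, so p = 11/34 ≈ 0.323529.
d = −(3/4) ln(1 − 4p/3) = −0.75 ln(1 − 0.431372) = −0.75 ln(0.568628)
  = −0.75 × (-0.564529) = 0.423397 substitutions/site.

0.423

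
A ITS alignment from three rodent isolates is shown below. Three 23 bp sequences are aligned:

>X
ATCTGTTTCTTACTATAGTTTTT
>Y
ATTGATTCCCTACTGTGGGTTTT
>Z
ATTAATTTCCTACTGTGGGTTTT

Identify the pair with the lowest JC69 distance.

X–Y: 8/23 differ, p = 0.348, d = 0.467.
X–Z: 7/23 differ, p = 0.304, d = 0.390.
Y–Z: 2/23 differ, p = 0.087, d = 0.092.
The smallest distance is between Y and Z.

Y and Z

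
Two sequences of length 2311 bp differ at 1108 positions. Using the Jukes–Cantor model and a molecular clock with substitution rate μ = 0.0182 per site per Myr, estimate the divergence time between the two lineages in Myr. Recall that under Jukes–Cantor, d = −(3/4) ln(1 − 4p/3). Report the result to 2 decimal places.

p = 1108/2311 ≈ 0.479446.
d = −(3/4) ln(1 − 4p/3) = −0.75 ln(1 − 0.639261) = −0.75 ln(0.360739)
  = −0.75 × (-1.019601) = 0.764701 substitutions/site.
Under a molecular clock d = 2μt, so t = d/(2μ) = 0.764701 / (2 × 0.0182) = 21.01 Myr.

21.01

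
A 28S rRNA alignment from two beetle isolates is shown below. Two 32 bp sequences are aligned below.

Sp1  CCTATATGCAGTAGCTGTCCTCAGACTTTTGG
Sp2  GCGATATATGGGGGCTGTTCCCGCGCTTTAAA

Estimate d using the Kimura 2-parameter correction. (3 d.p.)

Of 32 sites, 10 differences are transitions and 5 are transversions, so P = 10/32 = 0.3125 and Q = 5/32 = 0.15625.
Under the Kimura two-parameter model, d = −½ ln(1 − 2P − Q) − ¼ ln(1 − 2Q).
1 − 2P − Q = 0.21875, giving −½ ln(0.21875) = 0.759913.
1 − 2Q = 0.6875, giving −¼ ln(0.6875) = 0.093673.
d = 0.759913 + 0.093673 = 0.853586.

0.854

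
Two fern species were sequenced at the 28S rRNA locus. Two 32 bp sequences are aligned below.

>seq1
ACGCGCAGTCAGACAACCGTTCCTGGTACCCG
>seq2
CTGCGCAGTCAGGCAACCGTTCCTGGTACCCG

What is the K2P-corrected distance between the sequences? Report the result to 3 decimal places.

0.101

Of 32 sites, 2 differences are transitions and 1 are transversions, so P = 2/32 = 0.0625 and Q = 1/32 = 0.03125.
Under the Kimura two-parameter model, d = −½ ln(1 − 2P − Q) − ¼ ln(1 − 2Q).
1 − 2P − Q = 0.84375, giving −½ ln(0.84375) = 0.084950.
1 − 2Q = 0.9375, giving −¼ ln(0.9375) = 0.016135.
d = 0.084950 + 0.016135 = 0.101085.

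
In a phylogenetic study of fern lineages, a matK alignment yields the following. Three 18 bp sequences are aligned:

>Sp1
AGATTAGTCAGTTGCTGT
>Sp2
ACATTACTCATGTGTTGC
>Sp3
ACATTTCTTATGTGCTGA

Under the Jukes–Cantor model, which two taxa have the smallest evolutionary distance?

Sp1–Sp2: 6/18 differ, p = 0.333, d = 0.441.
Sp1–Sp3: 7/18 differ, p = 0.389, d = 0.548.
Sp2–Sp3: 4/18 differ, p = 0.222, d = 0.264.
The smallest distance is between Sp2 and Sp3.

Sp2 and Sp3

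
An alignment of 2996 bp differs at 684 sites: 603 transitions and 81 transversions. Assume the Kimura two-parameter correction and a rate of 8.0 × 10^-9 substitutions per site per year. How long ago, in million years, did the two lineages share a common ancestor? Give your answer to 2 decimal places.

18.41

P = 603/2996 ≈ 0.201268 and Q = 81/2996 ≈ 0.027036.
Under the Kimura two-parameter model, d = −½ ln(1 − 2P − Q) − ¼ ln(1 − 2Q).
1 − 2P − Q = 0.570428, giving −½ ln(0.570428) = 0.280684.
1 − 2Q = 0.945928, giving −¼ ln(0.945928) = 0.013897.
d = 0.280684 + 0.013897 = 0.294581.
Under a molecular clock d = 2μt, so t = d/(2μ) = 0.294581 / (2 × 8.0 × 10^-9) = 18.41 million years.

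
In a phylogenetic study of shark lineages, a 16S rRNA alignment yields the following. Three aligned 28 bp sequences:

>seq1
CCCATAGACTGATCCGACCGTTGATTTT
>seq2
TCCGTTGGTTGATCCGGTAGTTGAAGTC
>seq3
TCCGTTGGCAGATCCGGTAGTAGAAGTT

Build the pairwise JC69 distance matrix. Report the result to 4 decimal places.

d(seq1,seq2) = 0.5565, d(seq1,seq3) = 0.5565, d(seq2,seq3) = 0.1585

seq1–seq2: 11/28 sites differ → p ≈ 0.392857, d = −0.75 ln(1 − 0.523809) = 0.556452 ≈ 0.5565.
seq1–seq3: 11/28 sites differ → p ≈ 0.392857, d = −0.75 ln(1 − 0.523809) = 0.556452 ≈ 0.5565.
seq2–seq3: 4/28 sites differ → p ≈ 0.142857, d = −0.75 ln(1 − 0.190476) = 0.158482 ≈ 0.1585.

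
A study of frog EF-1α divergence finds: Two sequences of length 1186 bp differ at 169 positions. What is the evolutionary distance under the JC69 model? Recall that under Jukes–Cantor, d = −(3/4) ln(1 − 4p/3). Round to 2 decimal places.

p = 169/1186 ≈ 0.142496.
d = −(3/4) ln(1 − 4p/3) = −0.75 ln(1 − 0.189995) = −0.75 ln(0.810005)
  = −0.75 × (-0.210715) = 0.158036 substitutions/site.

0.16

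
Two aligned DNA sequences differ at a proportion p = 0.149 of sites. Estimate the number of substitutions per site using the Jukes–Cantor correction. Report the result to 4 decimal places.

0.1661

d = −(3/4) ln(1 − 4p/3) = −0.75 ln(1 − 0.198667) = −0.75 ln(0.801333)
  = −0.75 × (-0.221479) = 0.166109 substitutions/site.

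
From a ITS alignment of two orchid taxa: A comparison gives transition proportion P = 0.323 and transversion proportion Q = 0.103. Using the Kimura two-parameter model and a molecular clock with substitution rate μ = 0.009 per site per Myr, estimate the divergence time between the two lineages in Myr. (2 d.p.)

41.60

Under the Kimura two-parameter model, d = −½ ln(1 − 2P − Q) − ¼ ln(1 − 2Q).
1 − 2P − Q = 0.251, giving −½ ln(0.251) = 0.691151.
1 − 2Q = 0.794, giving −¼ ln(0.794) = 0.057668.
d = 0.691151 + 0.057668 = 0.748819.
Under a molecular clock d = 2μt, so t = d/(2μ) = 0.748819 / (2 × 0.009) = 41.60 Myr.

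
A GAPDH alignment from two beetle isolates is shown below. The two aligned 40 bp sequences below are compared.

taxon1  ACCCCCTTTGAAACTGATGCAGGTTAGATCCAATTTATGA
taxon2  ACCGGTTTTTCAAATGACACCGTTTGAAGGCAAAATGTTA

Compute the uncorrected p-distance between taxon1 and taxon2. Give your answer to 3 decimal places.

The sequences differ at 18 of 40 positions.
p = 18/40 = 0.450.

0.450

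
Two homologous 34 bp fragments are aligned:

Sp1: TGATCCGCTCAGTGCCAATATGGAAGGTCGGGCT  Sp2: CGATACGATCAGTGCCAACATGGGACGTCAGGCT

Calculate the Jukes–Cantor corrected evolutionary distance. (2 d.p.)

0.24

The sequences differ at 7 of 34 sites (1, 5, 8, 19, 24, 26, 30), so p = 7/34 ≈ 0.205882.
d = −(3/4) ln(1 − 4p/3) = −0.75 ln(1 − 0.274509) = −0.75 ln(0.725491)
  = −0.75 × (-0.320907) = 0.240680 substitutions/site.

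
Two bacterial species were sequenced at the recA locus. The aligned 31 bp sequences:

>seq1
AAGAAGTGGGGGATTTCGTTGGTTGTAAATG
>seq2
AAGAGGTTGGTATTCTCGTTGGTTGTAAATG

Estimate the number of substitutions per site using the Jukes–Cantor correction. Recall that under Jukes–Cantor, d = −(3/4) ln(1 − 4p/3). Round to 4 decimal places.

0.2239

The sequences differ at 6 of 31 sites (5, 8, 11, 12, 13, 15), so p = 6/31 ≈ 0.193548.
d = −(3/4) ln(1 − 4p/3) = −0.75 ln(1 − 0.258064) = −0.75 ln(0.741936)
  = −0.75 × (-0.298492) = 0.223869 substitutions/site.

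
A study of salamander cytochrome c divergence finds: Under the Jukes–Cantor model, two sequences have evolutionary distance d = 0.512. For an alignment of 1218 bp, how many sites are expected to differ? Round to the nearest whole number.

452

Invert JC69: p = (3/4)(1 − e^(−4d/3)) = 0.75 × (1 − e^(-0.682667)) = 0.75 × (1 − 0.505268) = 0.371049.
Expected differing sites = pL ≈ 0.371049 × 1218 = 451.937682 ≈ 452.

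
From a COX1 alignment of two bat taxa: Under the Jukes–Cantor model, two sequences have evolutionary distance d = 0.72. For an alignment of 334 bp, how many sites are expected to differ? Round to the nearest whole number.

Invert JC69: p = (3/4)(1 − e^(−4d/3)) = 0.75 × (1 − e^(-0.96)) = 0.75 × (1 − 0.382893) = 0.462830.
Expected differing sites = pL ≈ 0.462830 × 334 = 154.58522 ≈ 155.

155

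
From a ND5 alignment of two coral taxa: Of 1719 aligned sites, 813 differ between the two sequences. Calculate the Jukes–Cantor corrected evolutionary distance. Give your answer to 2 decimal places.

p = 813/1719 ≈ 0.472949.
d = −(3/4) ln(1 − 4p/3) = −0.75 ln(1 − 0.630599) = −0.75 ln(0.369401)
  = −0.75 × (-0.995873) = 0.746905 substitutions/site.

0.75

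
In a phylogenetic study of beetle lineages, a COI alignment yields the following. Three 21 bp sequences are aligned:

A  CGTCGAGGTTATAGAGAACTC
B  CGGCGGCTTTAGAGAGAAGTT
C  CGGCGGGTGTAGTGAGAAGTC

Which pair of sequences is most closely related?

B and C

A–B: 7/21 differ, p = 0.333, d = 0.441.
A–C: 7/21 differ, p = 0.333, d = 0.441.
B–C: 4/21 differ, p = 0.190, d = 0.220.
The smallest distance is between B and C.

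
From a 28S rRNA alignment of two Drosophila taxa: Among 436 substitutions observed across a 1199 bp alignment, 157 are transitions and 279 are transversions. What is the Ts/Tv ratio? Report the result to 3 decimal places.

0.563

R = 157/279 = 0.562724… ≈ 0.563 (to 3 d.p.).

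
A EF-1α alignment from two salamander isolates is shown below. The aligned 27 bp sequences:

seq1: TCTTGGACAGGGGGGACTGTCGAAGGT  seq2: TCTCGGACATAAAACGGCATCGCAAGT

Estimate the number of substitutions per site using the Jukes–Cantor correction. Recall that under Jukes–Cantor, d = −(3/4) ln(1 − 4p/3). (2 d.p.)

0.77

The sequences differ at 13 of 27 sites, so p = 13/27 ≈ 0.481481.
d = −(3/4) ln(1 − 4p/3) = −0.75 ln(1 − 0.641975) = −0.75 ln(0.358025)
  = −0.75 × (-1.027152) = 0.770364 substitutions/site.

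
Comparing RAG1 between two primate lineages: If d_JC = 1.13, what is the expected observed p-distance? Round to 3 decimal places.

0.584

p = (3/4)(1 − e^(−4d/3)) = 0.75 × (1 − e^(-1.506667)) = 0.75 × (1 − 0.221647) = 0.583765.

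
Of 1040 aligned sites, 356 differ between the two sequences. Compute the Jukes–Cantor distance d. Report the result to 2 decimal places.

0.46

p = 356/1040 ≈ 0.342308.
d = −(3/4) ln(1 − 4p/3) = −0.75 ln(1 − 0.456411) = −0.75 ln(0.543589)
  = −0.75 × (-0.609562) = 0.457172 substitutions/site.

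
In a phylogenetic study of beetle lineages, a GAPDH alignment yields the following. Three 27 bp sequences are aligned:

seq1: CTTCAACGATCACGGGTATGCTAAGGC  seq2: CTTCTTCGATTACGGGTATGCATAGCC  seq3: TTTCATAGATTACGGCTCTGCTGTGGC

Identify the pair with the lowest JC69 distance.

seq1–seq2: 6/27 differ, p = 0.222, d = 0.264.
seq1–seq3: 8/27 differ, p = 0.296, d = 0.377.
seq2–seq3: 9/27 differ, p = 0.333, d = 0.441.
The smallest distance is between seq1 and seq2.

seq1 and seq2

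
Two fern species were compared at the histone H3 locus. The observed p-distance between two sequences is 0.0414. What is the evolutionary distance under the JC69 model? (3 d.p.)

0.043

d = −(3/4) ln(1 − 4p/3) = −0.75 ln(1 − 0.0552) = −0.75 ln(0.9448)
  = −0.75 × (-0.056782) = 0.042587 substitutions/site.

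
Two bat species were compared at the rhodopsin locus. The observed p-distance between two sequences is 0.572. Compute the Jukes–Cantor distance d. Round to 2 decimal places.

d = −(3/4) ln(1 − 4p/3) = −0.75 ln(1 − 0.762667) = −0.75 ln(0.237333)
  = −0.75 × (-1.438291) = 1.078718 substitutions/site.

1.08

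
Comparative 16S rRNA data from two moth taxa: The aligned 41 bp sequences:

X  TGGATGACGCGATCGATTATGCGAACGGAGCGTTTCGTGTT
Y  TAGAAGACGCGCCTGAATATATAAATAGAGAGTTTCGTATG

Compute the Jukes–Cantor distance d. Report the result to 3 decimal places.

The sequences differ at 14 of 41 sites, so p = 14/41 ≈ 0.341463.
d = −(3/4) ln(1 − 4p/3) = −0.75 ln(1 − 0.455284) = −0.75 ln(0.544716)
  = −0.75 × (-0.607491) = 0.455618 substitutions/site.

0.456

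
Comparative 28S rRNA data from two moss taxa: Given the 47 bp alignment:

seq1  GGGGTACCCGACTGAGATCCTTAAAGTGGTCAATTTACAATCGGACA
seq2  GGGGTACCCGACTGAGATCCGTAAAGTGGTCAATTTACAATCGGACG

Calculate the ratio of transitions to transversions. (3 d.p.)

1.000

Transitions are A↔G and C↔T; transversions are all other mismatches.
Transitions: 1. Transversions: 1.
R = 1/1 = 1.000.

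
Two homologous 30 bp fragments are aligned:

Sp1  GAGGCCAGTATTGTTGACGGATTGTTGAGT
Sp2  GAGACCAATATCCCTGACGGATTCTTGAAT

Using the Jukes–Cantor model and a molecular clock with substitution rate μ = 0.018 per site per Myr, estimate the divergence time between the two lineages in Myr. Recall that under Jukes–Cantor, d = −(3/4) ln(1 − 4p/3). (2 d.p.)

The sequences differ at 7 of 30 sites (4, 8, 12, 13, 14, 24, 29), so p = 7/30 ≈ 0.233333.
d = −(3/4) ln(1 − 4p/3) = −0.75 ln(1 − 0.311111) = −0.75 ln(0.688889)
  = −0.75 × (-0.372675) = 0.279506 substitutions/site.
Under a molecular clock d = 2μt, so t = d/(2μ) = 0.279506 / (2 × 0.018) = 7.76 Myr.

7.76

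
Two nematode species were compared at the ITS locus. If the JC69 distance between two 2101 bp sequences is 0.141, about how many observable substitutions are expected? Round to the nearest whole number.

Invert JC69: p = (3/4)(1 − e^(−4d/3)) = 0.75 × (1 − e^(-0.188)) = 0.75 × (1 − 0.828615) = 0.128539.
Expected differing sites = pL ≈ 0.128539 × 2101 = 270.060439 ≈ 270.

270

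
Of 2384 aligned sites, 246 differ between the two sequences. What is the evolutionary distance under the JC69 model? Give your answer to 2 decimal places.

0.11

p = 246/2384 ≈ 0.103188.
d = −(3/4) ln(1 − 4p/3) = −0.75 ln(1 − 0.137584) = −0.75 ln(0.862416)
  = −0.75 × (-0.148018) = 0.111014 substitutions/site.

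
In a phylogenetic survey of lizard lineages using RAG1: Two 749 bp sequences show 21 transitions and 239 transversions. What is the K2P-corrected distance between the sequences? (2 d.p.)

0.49

P = 21/749 ≈ 0.028037 and Q = 239/749 ≈ 0.319092.
Under the Kimura two-parameter model, d = −½ ln(1 − 2P − Q) − ¼ ln(1 − 2Q).
1 − 2P − Q = 0.624834, giving −½ ln(0.624834) = 0.235135.
1 − 2Q = 0.361816, giving −¼ ln(0.361816) = 0.254155.
d = 0.235135 + 0.254155 = 0.489290.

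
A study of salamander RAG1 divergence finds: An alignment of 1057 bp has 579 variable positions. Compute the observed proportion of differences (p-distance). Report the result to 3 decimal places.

0.548

p = 579/1057 = 0.547776… ≈ 0.548 (to 3 d.p.).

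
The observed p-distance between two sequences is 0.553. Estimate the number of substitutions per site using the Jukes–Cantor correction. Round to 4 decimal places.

1.0027

d = −(3/4) ln(1 − 4p/3) = −0.75 ln(1 − 0.737333) = −0.75 ln(0.262667)
  = −0.75 × (-1.336868) = 1.002651 substitutions/site.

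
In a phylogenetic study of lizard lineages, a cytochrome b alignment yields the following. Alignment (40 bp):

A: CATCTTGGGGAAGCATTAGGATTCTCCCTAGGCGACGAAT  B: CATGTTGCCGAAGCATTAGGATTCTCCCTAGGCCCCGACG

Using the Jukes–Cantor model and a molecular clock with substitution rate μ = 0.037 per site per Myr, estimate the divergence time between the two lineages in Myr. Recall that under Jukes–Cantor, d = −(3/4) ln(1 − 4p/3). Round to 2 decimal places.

2.69

The sequences differ at 7 of 40 sites (4, 8, 9, 34, 35, 39, 40), so p = 7/40 = 0.175.
d = −(3/4) ln(1 − 4p/3) = −0.75 ln(1 − 0.233333) = −0.75 ln(0.766667)
  = −0.75 × (-0.265703) = 0.199277 substitutions/site.
Under a molecular clock d = 2μt, so t = d/(2μ) = 0.199277 / (2 × 0.037) = 2.69 Myr.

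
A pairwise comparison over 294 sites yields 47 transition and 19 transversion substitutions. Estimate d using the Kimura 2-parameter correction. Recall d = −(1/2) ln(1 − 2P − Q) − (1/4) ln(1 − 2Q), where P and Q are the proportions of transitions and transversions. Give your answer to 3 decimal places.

0.277

P = 47/294 ≈ 0.159864 and Q = 19/294 ≈ 0.064626.
Under the Kimura two-parameter model, d = −½ ln(1 − 2P − Q) − ¼ ln(1 − 2Q).
1 − 2P − Q = 0.615646, giving −½ ln(0.615646) = 0.242542.
1 − 2Q = 0.870748, giving −¼ ln(0.870748) = 0.034601.
d = 0.242542 + 0.034601 = 0.277143.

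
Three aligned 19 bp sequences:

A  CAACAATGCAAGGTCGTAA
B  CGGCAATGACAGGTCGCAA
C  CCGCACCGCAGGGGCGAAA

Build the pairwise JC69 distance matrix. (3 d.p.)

A–B: 5/19 sites differ → p ≈ 0.263158, d = −0.75 ln(1 − 0.350877) = 0.324100 ≈ 0.324.
A–C: 7/19 sites differ → p ≈ 0.368421, d = −0.75 ln(1 − 0.491228) = 0.506816 ≈ 0.507.
B–C: 8/19 sites differ → p ≈ 0.421053, d = −0.75 ln(1 − 0.561404) = 0.618132 ≈ 0.618.

d(A,B) = 0.324, d(A,C) = 0.507, d(B,C) = 0.618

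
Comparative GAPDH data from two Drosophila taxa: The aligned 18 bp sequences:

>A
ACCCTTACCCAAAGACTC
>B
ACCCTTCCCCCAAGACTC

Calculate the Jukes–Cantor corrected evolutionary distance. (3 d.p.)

0.120

The sequences differ at 2 of 18 sites (7, 11), so p = 2/18 ≈ 0.111111.
d = −(3/4) ln(1 − 4p/3) = −0.75 ln(1 − 0.148148) = −0.75 ln(0.851852)
  = −0.75 × (-0.160342) = 0.120257 substitutions/site.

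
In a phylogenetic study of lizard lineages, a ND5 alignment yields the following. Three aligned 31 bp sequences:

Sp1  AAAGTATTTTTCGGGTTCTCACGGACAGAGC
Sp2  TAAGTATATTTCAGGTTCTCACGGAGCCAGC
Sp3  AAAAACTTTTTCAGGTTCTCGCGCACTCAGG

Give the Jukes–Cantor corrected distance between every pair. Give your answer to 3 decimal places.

Sp1–Sp2: 6/31 sites differ → p ≈ 0.193548, d = −0.75 ln(1 − 0.258064) = 0.223869 ≈ 0.224.
Sp1–Sp3: 9/31 sites differ → p ≈ 0.290323, d = −0.75 ln(1 − 0.387097) = 0.367161 ≈ 0.367.
Sp2–Sp3: 10/31 sites differ → p ≈ 0.322581, d = −0.75 ln(1 − 0.430108) = 0.421731 ≈ 0.422.

d(Sp1,Sp2) = 0.224, d(Sp1,Sp3) = 0.367, d(Sp2,Sp3) = 0.422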